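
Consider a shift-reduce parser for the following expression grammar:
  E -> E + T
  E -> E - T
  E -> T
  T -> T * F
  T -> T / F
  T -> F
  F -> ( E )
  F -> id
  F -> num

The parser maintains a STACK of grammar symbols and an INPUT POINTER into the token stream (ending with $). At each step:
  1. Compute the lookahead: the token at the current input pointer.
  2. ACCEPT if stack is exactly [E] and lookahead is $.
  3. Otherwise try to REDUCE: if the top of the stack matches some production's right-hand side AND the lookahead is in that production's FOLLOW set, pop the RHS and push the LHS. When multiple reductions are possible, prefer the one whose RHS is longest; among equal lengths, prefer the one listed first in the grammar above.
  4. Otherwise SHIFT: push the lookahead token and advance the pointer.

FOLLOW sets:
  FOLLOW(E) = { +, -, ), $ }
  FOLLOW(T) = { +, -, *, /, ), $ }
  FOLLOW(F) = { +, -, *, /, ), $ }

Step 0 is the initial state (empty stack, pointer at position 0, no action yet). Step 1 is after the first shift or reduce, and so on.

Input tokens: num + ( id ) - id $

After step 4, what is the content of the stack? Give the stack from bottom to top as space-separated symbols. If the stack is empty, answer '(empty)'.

Answer: E

Derivation:
Step 1: shift num. Stack=[num] ptr=1 lookahead=+ remaining=[+ ( id ) - id $]
Step 2: reduce F->num. Stack=[F] ptr=1 lookahead=+ remaining=[+ ( id ) - id $]
Step 3: reduce T->F. Stack=[T] ptr=1 lookahead=+ remaining=[+ ( id ) - id $]
Step 4: reduce E->T. Stack=[E] ptr=1 lookahead=+ remaining=[+ ( id ) - id $]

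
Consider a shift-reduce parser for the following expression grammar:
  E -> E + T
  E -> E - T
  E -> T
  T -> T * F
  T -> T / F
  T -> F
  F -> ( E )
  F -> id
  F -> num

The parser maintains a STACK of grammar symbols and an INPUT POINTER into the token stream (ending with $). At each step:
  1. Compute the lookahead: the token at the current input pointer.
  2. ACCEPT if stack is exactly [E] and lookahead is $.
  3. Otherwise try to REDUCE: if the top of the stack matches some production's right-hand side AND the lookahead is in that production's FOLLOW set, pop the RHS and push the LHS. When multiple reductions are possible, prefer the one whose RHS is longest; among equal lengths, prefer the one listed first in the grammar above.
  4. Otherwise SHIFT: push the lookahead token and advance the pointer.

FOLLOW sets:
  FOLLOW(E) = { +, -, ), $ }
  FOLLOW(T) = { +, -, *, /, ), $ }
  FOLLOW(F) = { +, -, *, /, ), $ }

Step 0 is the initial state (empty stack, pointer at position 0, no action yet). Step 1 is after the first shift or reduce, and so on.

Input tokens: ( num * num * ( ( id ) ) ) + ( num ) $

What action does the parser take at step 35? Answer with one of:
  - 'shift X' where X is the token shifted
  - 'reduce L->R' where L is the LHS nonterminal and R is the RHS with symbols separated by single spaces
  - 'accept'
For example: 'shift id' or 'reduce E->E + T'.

Answer: reduce F->( E )

Derivation:
Step 1: shift (. Stack=[(] ptr=1 lookahead=num remaining=[num * num * ( ( id ) ) ) + ( num ) $]
Step 2: shift num. Stack=[( num] ptr=2 lookahead=* remaining=[* num * ( ( id ) ) ) + ( num ) $]
Step 3: reduce F->num. Stack=[( F] ptr=2 lookahead=* remaining=[* num * ( ( id ) ) ) + ( num ) $]
Step 4: reduce T->F. Stack=[( T] ptr=2 lookahead=* remaining=[* num * ( ( id ) ) ) + ( num ) $]
Step 5: shift *. Stack=[( T *] ptr=3 lookahead=num remaining=[num * ( ( id ) ) ) + ( num ) $]
Step 6: shift num. Stack=[( T * num] ptr=4 lookahead=* remaining=[* ( ( id ) ) ) + ( num ) $]
Step 7: reduce F->num. Stack=[( T * F] ptr=4 lookahead=* remaining=[* ( ( id ) ) ) + ( num ) $]
Step 8: reduce T->T * F. Stack=[( T] ptr=4 lookahead=* remaining=[* ( ( id ) ) ) + ( num ) $]
Step 9: shift *. Stack=[( T *] ptr=5 lookahead=( remaining=[( ( id ) ) ) + ( num ) $]
Step 10: shift (. Stack=[( T * (] ptr=6 lookahead=( remaining=[( id ) ) ) + ( num ) $]
Step 11: shift (. Stack=[( T * ( (] ptr=7 lookahead=id remaining=[id ) ) ) + ( num ) $]
Step 12: shift id. Stack=[( T * ( ( id] ptr=8 lookahead=) remaining=[) ) ) + ( num ) $]
Step 13: reduce F->id. Stack=[( T * ( ( F] ptr=8 lookahead=) remaining=[) ) ) + ( num ) $]
Step 14: reduce T->F. Stack=[( T * ( ( T] ptr=8 lookahead=) remaining=[) ) ) + ( num ) $]
Step 15: reduce E->T. Stack=[( T * ( ( E] ptr=8 lookahead=) remaining=[) ) ) + ( num ) $]
Step 16: shift ). Stack=[( T * ( ( E )] ptr=9 lookahead=) remaining=[) ) + ( num ) $]
Step 17: reduce F->( E ). Stack=[( T * ( F] ptr=9 lookahead=) remaining=[) ) + ( num ) $]
Step 18: reduce T->F. Stack=[( T * ( T] ptr=9 lookahead=) remaining=[) ) + ( num ) $]
Step 19: reduce E->T. Stack=[( T * ( E] ptr=9 lookahead=) remaining=[) ) + ( num ) $]
Step 20: shift ). Stack=[( T * ( E )] ptr=10 lookahead=) remaining=[) + ( num ) $]
Step 21: reduce F->( E ). Stack=[( T * F] ptr=10 lookahead=) remaining=[) + ( num ) $]
Step 22: reduce T->T * F. Stack=[( T] ptr=10 lookahead=) remaining=[) + ( num ) $]
Step 23: reduce E->T. Stack=[( E] ptr=10 lookahead=) remaining=[) + ( num ) $]
Step 24: shift ). Stack=[( E )] ptr=11 lookahead=+ remaining=[+ ( num ) $]
Step 25: reduce F->( E ). Stack=[F] ptr=11 lookahead=+ remaining=[+ ( num ) $]
Step 26: reduce T->F. Stack=[T] ptr=11 lookahead=+ remaining=[+ ( num ) $]
Step 27: reduce E->T. Stack=[E] ptr=11 lookahead=+ remaining=[+ ( num ) $]
Step 28: shift +. Stack=[E +] ptr=12 lookahead=( remaining=[( num ) $]
Step 29: shift (. Stack=[E + (] ptr=13 lookahead=num remaining=[num ) $]
Step 30: shift num. Stack=[E + ( num] ptr=14 lookahead=) remaining=[) $]
Step 31: reduce F->num. Stack=[E + ( F] ptr=14 lookahead=) remaining=[) $]
Step 32: reduce T->F. Stack=[E + ( T] ptr=14 lookahead=) remaining=[) $]
Step 33: reduce E->T. Stack=[E + ( E] ptr=14 lookahead=) remaining=[) $]
Step 34: shift ). Stack=[E + ( E )] ptr=15 lookahead=$ remaining=[$]
Step 35: reduce F->( E ). Stack=[E + F] ptr=15 lookahead=$ remaining=[$]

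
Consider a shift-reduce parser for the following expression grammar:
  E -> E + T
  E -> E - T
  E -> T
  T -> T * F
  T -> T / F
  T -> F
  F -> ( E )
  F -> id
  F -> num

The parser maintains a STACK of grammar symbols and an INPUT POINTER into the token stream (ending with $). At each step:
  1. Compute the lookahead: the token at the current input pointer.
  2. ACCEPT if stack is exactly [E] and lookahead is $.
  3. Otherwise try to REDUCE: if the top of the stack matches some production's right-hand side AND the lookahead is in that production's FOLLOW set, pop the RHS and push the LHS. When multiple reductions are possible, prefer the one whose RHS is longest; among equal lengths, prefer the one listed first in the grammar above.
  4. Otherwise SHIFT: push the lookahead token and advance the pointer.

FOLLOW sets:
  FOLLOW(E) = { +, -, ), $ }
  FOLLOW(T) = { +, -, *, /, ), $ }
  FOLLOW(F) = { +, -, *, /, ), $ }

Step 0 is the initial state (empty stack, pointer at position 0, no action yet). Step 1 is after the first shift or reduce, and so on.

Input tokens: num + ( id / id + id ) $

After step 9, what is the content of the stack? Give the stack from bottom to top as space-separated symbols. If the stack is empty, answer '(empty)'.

Step 1: shift num. Stack=[num] ptr=1 lookahead=+ remaining=[+ ( id / id + id ) $]
Step 2: reduce F->num. Stack=[F] ptr=1 lookahead=+ remaining=[+ ( id / id + id ) $]
Step 3: reduce T->F. Stack=[T] ptr=1 lookahead=+ remaining=[+ ( id / id + id ) $]
Step 4: reduce E->T. Stack=[E] ptr=1 lookahead=+ remaining=[+ ( id / id + id ) $]
Step 5: shift +. Stack=[E +] ptr=2 lookahead=( remaining=[( id / id + id ) $]
Step 6: shift (. Stack=[E + (] ptr=3 lookahead=id remaining=[id / id + id ) $]
Step 7: shift id. Stack=[E + ( id] ptr=4 lookahead=/ remaining=[/ id + id ) $]
Step 8: reduce F->id. Stack=[E + ( F] ptr=4 lookahead=/ remaining=[/ id + id ) $]
Step 9: reduce T->F. Stack=[E + ( T] ptr=4 lookahead=/ remaining=[/ id + id ) $]

Answer: E + ( T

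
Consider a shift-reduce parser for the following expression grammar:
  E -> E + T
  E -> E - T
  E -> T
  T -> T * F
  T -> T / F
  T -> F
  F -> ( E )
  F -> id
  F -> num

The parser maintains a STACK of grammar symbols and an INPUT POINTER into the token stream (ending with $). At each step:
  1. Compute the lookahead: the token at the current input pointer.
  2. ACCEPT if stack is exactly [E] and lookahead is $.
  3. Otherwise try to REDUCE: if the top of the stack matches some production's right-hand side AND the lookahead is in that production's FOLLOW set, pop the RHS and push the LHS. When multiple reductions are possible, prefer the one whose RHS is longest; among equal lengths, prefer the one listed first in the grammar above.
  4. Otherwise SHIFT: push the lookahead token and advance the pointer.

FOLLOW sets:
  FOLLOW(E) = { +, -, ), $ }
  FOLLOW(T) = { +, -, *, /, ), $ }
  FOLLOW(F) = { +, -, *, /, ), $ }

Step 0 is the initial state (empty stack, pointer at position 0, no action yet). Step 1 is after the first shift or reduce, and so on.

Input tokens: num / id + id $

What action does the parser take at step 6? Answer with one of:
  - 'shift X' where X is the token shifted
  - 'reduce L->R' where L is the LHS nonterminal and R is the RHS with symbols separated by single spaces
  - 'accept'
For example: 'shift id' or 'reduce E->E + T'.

Answer: reduce F->id

Derivation:
Step 1: shift num. Stack=[num] ptr=1 lookahead=/ remaining=[/ id + id $]
Step 2: reduce F->num. Stack=[F] ptr=1 lookahead=/ remaining=[/ id + id $]
Step 3: reduce T->F. Stack=[T] ptr=1 lookahead=/ remaining=[/ id + id $]
Step 4: shift /. Stack=[T /] ptr=2 lookahead=id remaining=[id + id $]
Step 5: shift id. Stack=[T / id] ptr=3 lookahead=+ remaining=[+ id $]
Step 6: reduce F->id. Stack=[T / F] ptr=3 lookahead=+ remaining=[+ id $]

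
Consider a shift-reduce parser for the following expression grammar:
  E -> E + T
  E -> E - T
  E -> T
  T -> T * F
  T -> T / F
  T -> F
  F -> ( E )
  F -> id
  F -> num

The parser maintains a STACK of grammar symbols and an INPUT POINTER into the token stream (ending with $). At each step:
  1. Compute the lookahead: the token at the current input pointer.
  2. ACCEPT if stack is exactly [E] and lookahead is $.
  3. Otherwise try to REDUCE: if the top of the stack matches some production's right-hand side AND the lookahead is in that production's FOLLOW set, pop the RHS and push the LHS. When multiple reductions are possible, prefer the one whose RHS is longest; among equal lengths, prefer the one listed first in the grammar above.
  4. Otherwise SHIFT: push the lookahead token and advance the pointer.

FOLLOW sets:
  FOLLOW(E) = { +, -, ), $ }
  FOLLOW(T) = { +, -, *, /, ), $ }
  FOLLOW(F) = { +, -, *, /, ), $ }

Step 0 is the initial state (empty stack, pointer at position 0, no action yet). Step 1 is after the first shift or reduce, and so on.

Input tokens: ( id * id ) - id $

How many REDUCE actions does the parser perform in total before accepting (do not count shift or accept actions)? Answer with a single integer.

Step 1: shift (. Stack=[(] ptr=1 lookahead=id remaining=[id * id ) - id $]
Step 2: shift id. Stack=[( id] ptr=2 lookahead=* remaining=[* id ) - id $]
Step 3: reduce F->id. Stack=[( F] ptr=2 lookahead=* remaining=[* id ) - id $]
Step 4: reduce T->F. Stack=[( T] ptr=2 lookahead=* remaining=[* id ) - id $]
Step 5: shift *. Stack=[( T *] ptr=3 lookahead=id remaining=[id ) - id $]
Step 6: shift id. Stack=[( T * id] ptr=4 lookahead=) remaining=[) - id $]
Step 7: reduce F->id. Stack=[( T * F] ptr=4 lookahead=) remaining=[) - id $]
Step 8: reduce T->T * F. Stack=[( T] ptr=4 lookahead=) remaining=[) - id $]
Step 9: reduce E->T. Stack=[( E] ptr=4 lookahead=) remaining=[) - id $]
Step 10: shift ). Stack=[( E )] ptr=5 lookahead=- remaining=[- id $]
Step 11: reduce F->( E ). Stack=[F] ptr=5 lookahead=- remaining=[- id $]
Step 12: reduce T->F. Stack=[T] ptr=5 lookahead=- remaining=[- id $]
Step 13: reduce E->T. Stack=[E] ptr=5 lookahead=- remaining=[- id $]
Step 14: shift -. Stack=[E -] ptr=6 lookahead=id remaining=[id $]
Step 15: shift id. Stack=[E - id] ptr=7 lookahead=$ remaining=[$]
Step 16: reduce F->id. Stack=[E - F] ptr=7 lookahead=$ remaining=[$]
Step 17: reduce T->F. Stack=[E - T] ptr=7 lookahead=$ remaining=[$]
Step 18: reduce E->E - T. Stack=[E] ptr=7 lookahead=$ remaining=[$]
Step 19: accept. Stack=[E] ptr=7 lookahead=$ remaining=[$]

Answer: 11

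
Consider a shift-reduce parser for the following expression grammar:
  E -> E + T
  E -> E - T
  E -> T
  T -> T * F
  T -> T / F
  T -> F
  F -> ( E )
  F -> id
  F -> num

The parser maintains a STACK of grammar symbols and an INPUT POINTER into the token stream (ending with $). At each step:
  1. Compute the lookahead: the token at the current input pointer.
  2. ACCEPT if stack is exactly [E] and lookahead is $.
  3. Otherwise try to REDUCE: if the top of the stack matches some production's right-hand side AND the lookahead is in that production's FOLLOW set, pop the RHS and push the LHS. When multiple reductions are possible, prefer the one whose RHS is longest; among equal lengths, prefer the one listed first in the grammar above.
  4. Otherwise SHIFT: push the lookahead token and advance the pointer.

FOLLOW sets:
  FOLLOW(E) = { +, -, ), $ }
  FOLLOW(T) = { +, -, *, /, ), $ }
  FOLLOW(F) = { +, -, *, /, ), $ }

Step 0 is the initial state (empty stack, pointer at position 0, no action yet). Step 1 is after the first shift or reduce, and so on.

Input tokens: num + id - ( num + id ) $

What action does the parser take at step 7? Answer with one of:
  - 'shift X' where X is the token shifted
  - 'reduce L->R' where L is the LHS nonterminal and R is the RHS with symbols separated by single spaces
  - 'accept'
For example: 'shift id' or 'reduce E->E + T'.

Answer: reduce F->id

Derivation:
Step 1: shift num. Stack=[num] ptr=1 lookahead=+ remaining=[+ id - ( num + id ) $]
Step 2: reduce F->num. Stack=[F] ptr=1 lookahead=+ remaining=[+ id - ( num + id ) $]
Step 3: reduce T->F. Stack=[T] ptr=1 lookahead=+ remaining=[+ id - ( num + id ) $]
Step 4: reduce E->T. Stack=[E] ptr=1 lookahead=+ remaining=[+ id - ( num + id ) $]
Step 5: shift +. Stack=[E +] ptr=2 lookahead=id remaining=[id - ( num + id ) $]
Step 6: shift id. Stack=[E + id] ptr=3 lookahead=- remaining=[- ( num + id ) $]
Step 7: reduce F->id. Stack=[E + F] ptr=3 lookahead=- remaining=[- ( num + id ) $]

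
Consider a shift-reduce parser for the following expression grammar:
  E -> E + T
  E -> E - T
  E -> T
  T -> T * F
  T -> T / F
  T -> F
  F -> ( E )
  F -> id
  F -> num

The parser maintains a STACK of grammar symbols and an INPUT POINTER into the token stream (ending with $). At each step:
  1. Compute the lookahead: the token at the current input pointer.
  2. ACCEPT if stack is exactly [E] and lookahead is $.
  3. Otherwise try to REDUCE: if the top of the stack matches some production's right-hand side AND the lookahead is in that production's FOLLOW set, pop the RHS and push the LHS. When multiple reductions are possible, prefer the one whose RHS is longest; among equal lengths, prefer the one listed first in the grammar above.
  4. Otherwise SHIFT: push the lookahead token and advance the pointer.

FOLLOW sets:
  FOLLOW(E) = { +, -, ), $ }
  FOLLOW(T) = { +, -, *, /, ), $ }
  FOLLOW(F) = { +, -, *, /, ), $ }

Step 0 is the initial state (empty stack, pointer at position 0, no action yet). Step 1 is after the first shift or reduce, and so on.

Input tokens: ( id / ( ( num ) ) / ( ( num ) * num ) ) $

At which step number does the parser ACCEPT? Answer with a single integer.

Step 1: shift (. Stack=[(] ptr=1 lookahead=id remaining=[id / ( ( num ) ) / ( ( num ) * num ) ) $]
Step 2: shift id. Stack=[( id] ptr=2 lookahead=/ remaining=[/ ( ( num ) ) / ( ( num ) * num ) ) $]
Step 3: reduce F->id. Stack=[( F] ptr=2 lookahead=/ remaining=[/ ( ( num ) ) / ( ( num ) * num ) ) $]
Step 4: reduce T->F. Stack=[( T] ptr=2 lookahead=/ remaining=[/ ( ( num ) ) / ( ( num ) * num ) ) $]
Step 5: shift /. Stack=[( T /] ptr=3 lookahead=( remaining=[( ( num ) ) / ( ( num ) * num ) ) $]
Step 6: shift (. Stack=[( T / (] ptr=4 lookahead=( remaining=[( num ) ) / ( ( num ) * num ) ) $]
Step 7: shift (. Stack=[( T / ( (] ptr=5 lookahead=num remaining=[num ) ) / ( ( num ) * num ) ) $]
Step 8: shift num. Stack=[( T / ( ( num] ptr=6 lookahead=) remaining=[) ) / ( ( num ) * num ) ) $]
Step 9: reduce F->num. Stack=[( T / ( ( F] ptr=6 lookahead=) remaining=[) ) / ( ( num ) * num ) ) $]
Step 10: reduce T->F. Stack=[( T / ( ( T] ptr=6 lookahead=) remaining=[) ) / ( ( num ) * num ) ) $]
Step 11: reduce E->T. Stack=[( T / ( ( E] ptr=6 lookahead=) remaining=[) ) / ( ( num ) * num ) ) $]
Step 12: shift ). Stack=[( T / ( ( E )] ptr=7 lookahead=) remaining=[) / ( ( num ) * num ) ) $]
Step 13: reduce F->( E ). Stack=[( T / ( F] ptr=7 lookahead=) remaining=[) / ( ( num ) * num ) ) $]
Step 14: reduce T->F. Stack=[( T / ( T] ptr=7 lookahead=) remaining=[) / ( ( num ) * num ) ) $]
Step 15: reduce E->T. Stack=[( T / ( E] ptr=7 lookahead=) remaining=[) / ( ( num ) * num ) ) $]
Step 16: shift ). Stack=[( T / ( E )] ptr=8 lookahead=/ remaining=[/ ( ( num ) * num ) ) $]
Step 17: reduce F->( E ). Stack=[( T / F] ptr=8 lookahead=/ remaining=[/ ( ( num ) * num ) ) $]
Step 18: reduce T->T / F. Stack=[( T] ptr=8 lookahead=/ remaining=[/ ( ( num ) * num ) ) $]
Step 19: shift /. Stack=[( T /] ptr=9 lookahead=( remaining=[( ( num ) * num ) ) $]
Step 20: shift (. Stack=[( T / (] ptr=10 lookahead=( remaining=[( num ) * num ) ) $]
Step 21: shift (. Stack=[( T / ( (] ptr=11 lookahead=num remaining=[num ) * num ) ) $]
Step 22: shift num. Stack=[( T / ( ( num] ptr=12 lookahead=) remaining=[) * num ) ) $]
Step 23: reduce F->num. Stack=[( T / ( ( F] ptr=12 lookahead=) remaining=[) * num ) ) $]
Step 24: reduce T->F. Stack=[( T / ( ( T] ptr=12 lookahead=) remaining=[) * num ) ) $]
Step 25: reduce E->T. Stack=[( T / ( ( E] ptr=12 lookahead=) remaining=[) * num ) ) $]
Step 26: shift ). Stack=[( T / ( ( E )] ptr=13 lookahead=* remaining=[* num ) ) $]
Step 27: reduce F->( E ). Stack=[( T / ( F] ptr=13 lookahead=* remaining=[* num ) ) $]
Step 28: reduce T->F. Stack=[( T / ( T] ptr=13 lookahead=* remaining=[* num ) ) $]
Step 29: shift *. Stack=[( T / ( T *] ptr=14 lookahead=num remaining=[num ) ) $]
Step 30: shift num. Stack=[( T / ( T * num] ptr=15 lookahead=) remaining=[) ) $]
Step 31: reduce F->num. Stack=[( T / ( T * F] ptr=15 lookahead=) remaining=[) ) $]
Step 32: reduce T->T * F. Stack=[( T / ( T] ptr=15 lookahead=) remaining=[) ) $]
Step 33: reduce E->T. Stack=[( T / ( E] ptr=15 lookahead=) remaining=[) ) $]
Step 34: shift ). Stack=[( T / ( E )] ptr=16 lookahead=) remaining=[) $]
Step 35: reduce F->( E ). Stack=[( T / F] ptr=16 lookahead=) remaining=[) $]
Step 36: reduce T->T / F. Stack=[( T] ptr=16 lookahead=) remaining=[) $]
Step 37: reduce E->T. Stack=[( E] ptr=16 lookahead=) remaining=[) $]
Step 38: shift ). Stack=[( E )] ptr=17 lookahead=$ remaining=[$]
Step 39: reduce F->( E ). Stack=[F] ptr=17 lookahead=$ remaining=[$]
Step 40: reduce T->F. Stack=[T] ptr=17 lookahead=$ remaining=[$]
Step 41: reduce E->T. Stack=[E] ptr=17 lookahead=$ remaining=[$]
Step 42: accept. Stack=[E] ptr=17 lookahead=$ remaining=[$]

Answer: 42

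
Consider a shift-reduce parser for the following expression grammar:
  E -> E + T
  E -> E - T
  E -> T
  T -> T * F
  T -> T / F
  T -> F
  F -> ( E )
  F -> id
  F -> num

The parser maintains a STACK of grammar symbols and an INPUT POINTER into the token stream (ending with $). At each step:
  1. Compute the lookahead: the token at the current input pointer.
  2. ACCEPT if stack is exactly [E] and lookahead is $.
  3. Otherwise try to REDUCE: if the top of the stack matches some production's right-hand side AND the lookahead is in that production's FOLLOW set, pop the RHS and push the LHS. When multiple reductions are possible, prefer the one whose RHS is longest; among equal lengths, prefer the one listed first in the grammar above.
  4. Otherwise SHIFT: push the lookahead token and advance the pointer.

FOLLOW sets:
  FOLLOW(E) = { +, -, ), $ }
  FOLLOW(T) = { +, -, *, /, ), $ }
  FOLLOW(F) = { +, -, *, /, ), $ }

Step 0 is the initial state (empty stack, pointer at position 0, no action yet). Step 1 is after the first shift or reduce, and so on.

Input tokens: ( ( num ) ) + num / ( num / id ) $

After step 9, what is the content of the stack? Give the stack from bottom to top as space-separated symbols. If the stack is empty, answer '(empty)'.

Step 1: shift (. Stack=[(] ptr=1 lookahead=( remaining=[( num ) ) + num / ( num / id ) $]
Step 2: shift (. Stack=[( (] ptr=2 lookahead=num remaining=[num ) ) + num / ( num / id ) $]
Step 3: shift num. Stack=[( ( num] ptr=3 lookahead=) remaining=[) ) + num / ( num / id ) $]
Step 4: reduce F->num. Stack=[( ( F] ptr=3 lookahead=) remaining=[) ) + num / ( num / id ) $]
Step 5: reduce T->F. Stack=[( ( T] ptr=3 lookahead=) remaining=[) ) + num / ( num / id ) $]
Step 6: reduce E->T. Stack=[( ( E] ptr=3 lookahead=) remaining=[) ) + num / ( num / id ) $]
Step 7: shift ). Stack=[( ( E )] ptr=4 lookahead=) remaining=[) + num / ( num / id ) $]
Step 8: reduce F->( E ). Stack=[( F] ptr=4 lookahead=) remaining=[) + num / ( num / id ) $]
Step 9: reduce T->F. Stack=[( T] ptr=4 lookahead=) remaining=[) + num / ( num / id ) $]

Answer: ( T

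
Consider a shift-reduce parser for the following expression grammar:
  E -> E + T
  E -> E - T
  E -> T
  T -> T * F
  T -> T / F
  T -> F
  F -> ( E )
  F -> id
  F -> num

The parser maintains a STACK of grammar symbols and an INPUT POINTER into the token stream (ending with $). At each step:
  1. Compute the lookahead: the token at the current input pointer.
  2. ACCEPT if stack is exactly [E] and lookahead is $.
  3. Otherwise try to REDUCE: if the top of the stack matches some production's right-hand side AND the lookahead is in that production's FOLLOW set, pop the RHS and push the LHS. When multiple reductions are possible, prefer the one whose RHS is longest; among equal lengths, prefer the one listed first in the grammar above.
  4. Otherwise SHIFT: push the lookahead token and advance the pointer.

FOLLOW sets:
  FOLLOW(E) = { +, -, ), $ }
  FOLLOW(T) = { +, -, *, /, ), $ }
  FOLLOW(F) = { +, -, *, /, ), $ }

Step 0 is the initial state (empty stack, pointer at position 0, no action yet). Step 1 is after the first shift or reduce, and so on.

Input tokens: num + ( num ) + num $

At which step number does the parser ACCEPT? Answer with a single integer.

Answer: 20

Derivation:
Step 1: shift num. Stack=[num] ptr=1 lookahead=+ remaining=[+ ( num ) + num $]
Step 2: reduce F->num. Stack=[F] ptr=1 lookahead=+ remaining=[+ ( num ) + num $]
Step 3: reduce T->F. Stack=[T] ptr=1 lookahead=+ remaining=[+ ( num ) + num $]
Step 4: reduce E->T. Stack=[E] ptr=1 lookahead=+ remaining=[+ ( num ) + num $]
Step 5: shift +. Stack=[E +] ptr=2 lookahead=( remaining=[( num ) + num $]
Step 6: shift (. Stack=[E + (] ptr=3 lookahead=num remaining=[num ) + num $]
Step 7: shift num. Stack=[E + ( num] ptr=4 lookahead=) remaining=[) + num $]
Step 8: reduce F->num. Stack=[E + ( F] ptr=4 lookahead=) remaining=[) + num $]
Step 9: reduce T->F. Stack=[E + ( T] ptr=4 lookahead=) remaining=[) + num $]
Step 10: reduce E->T. Stack=[E + ( E] ptr=4 lookahead=) remaining=[) + num $]
Step 11: shift ). Stack=[E + ( E )] ptr=5 lookahead=+ remaining=[+ num $]
Step 12: reduce F->( E ). Stack=[E + F] ptr=5 lookahead=+ remaining=[+ num $]
Step 13: reduce T->F. Stack=[E + T] ptr=5 lookahead=+ remaining=[+ num $]
Step 14: reduce E->E + T. Stack=[E] ptr=5 lookahead=+ remaining=[+ num $]
Step 15: shift +. Stack=[E +] ptr=6 lookahead=num remaining=[num $]
Step 16: shift num. Stack=[E + num] ptr=7 lookahead=$ remaining=[$]
Step 17: reduce F->num. Stack=[E + F] ptr=7 lookahead=$ remaining=[$]
Step 18: reduce T->F. Stack=[E + T] ptr=7 lookahead=$ remaining=[$]
Step 19: reduce E->E + T. Stack=[E] ptr=7 lookahead=$ remaining=[$]
Step 20: accept. Stack=[E] ptr=7 lookahead=$ remaining=[$]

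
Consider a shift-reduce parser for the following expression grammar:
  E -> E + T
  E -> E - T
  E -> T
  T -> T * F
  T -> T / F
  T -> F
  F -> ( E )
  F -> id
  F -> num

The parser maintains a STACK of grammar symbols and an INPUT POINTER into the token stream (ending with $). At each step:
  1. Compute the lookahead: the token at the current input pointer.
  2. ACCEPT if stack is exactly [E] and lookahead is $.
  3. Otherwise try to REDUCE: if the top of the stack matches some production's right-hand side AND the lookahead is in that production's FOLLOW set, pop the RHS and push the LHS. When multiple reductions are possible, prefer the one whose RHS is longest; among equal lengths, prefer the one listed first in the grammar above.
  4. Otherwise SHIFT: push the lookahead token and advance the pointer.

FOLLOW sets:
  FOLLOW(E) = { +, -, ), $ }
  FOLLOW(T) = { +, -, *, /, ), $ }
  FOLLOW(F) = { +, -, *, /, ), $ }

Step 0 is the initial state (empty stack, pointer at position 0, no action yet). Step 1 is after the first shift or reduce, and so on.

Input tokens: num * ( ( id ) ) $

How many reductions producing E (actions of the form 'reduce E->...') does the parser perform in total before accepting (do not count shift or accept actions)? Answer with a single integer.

Step 1: shift num. Stack=[num] ptr=1 lookahead=* remaining=[* ( ( id ) ) $]
Step 2: reduce F->num. Stack=[F] ptr=1 lookahead=* remaining=[* ( ( id ) ) $]
Step 3: reduce T->F. Stack=[T] ptr=1 lookahead=* remaining=[* ( ( id ) ) $]
Step 4: shift *. Stack=[T *] ptr=2 lookahead=( remaining=[( ( id ) ) $]
Step 5: shift (. Stack=[T * (] ptr=3 lookahead=( remaining=[( id ) ) $]
Step 6: shift (. Stack=[T * ( (] ptr=4 lookahead=id remaining=[id ) ) $]
Step 7: shift id. Stack=[T * ( ( id] ptr=5 lookahead=) remaining=[) ) $]
Step 8: reduce F->id. Stack=[T * ( ( F] ptr=5 lookahead=) remaining=[) ) $]
Step 9: reduce T->F. Stack=[T * ( ( T] ptr=5 lookahead=) remaining=[) ) $]
Step 10: reduce E->T. Stack=[T * ( ( E] ptr=5 lookahead=) remaining=[) ) $]
Step 11: shift ). Stack=[T * ( ( E )] ptr=6 lookahead=) remaining=[) $]
Step 12: reduce F->( E ). Stack=[T * ( F] ptr=6 lookahead=) remaining=[) $]
Step 13: reduce T->F. Stack=[T * ( T] ptr=6 lookahead=) remaining=[) $]
Step 14: reduce E->T. Stack=[T * ( E] ptr=6 lookahead=) remaining=[) $]
Step 15: shift ). Stack=[T * ( E )] ptr=7 lookahead=$ remaining=[$]
Step 16: reduce F->( E ). Stack=[T * F] ptr=7 lookahead=$ remaining=[$]
Step 17: reduce T->T * F. Stack=[T] ptr=7 lookahead=$ remaining=[$]
Step 18: reduce E->T. Stack=[E] ptr=7 lookahead=$ remaining=[$]
Step 19: accept. Stack=[E] ptr=7 lookahead=$ remaining=[$]

Answer: 3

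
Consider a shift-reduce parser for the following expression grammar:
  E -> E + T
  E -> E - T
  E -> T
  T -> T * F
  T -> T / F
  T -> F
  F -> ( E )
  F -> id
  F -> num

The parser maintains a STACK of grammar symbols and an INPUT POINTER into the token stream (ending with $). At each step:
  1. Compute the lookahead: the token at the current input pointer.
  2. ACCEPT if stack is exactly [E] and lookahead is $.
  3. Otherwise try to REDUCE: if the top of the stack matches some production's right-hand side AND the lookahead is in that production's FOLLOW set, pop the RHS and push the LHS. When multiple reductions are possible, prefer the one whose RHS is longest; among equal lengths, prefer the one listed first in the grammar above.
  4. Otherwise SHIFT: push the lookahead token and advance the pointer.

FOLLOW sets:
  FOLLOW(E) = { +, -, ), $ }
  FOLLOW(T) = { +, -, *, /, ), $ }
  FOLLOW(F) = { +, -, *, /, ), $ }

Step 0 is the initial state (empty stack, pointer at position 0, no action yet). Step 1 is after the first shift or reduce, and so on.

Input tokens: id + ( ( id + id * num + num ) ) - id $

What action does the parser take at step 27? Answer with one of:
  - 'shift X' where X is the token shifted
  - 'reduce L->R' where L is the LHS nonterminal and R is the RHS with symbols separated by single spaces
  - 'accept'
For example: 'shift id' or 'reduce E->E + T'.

Step 1: shift id. Stack=[id] ptr=1 lookahead=+ remaining=[+ ( ( id + id * num + num ) ) - id $]
Step 2: reduce F->id. Stack=[F] ptr=1 lookahead=+ remaining=[+ ( ( id + id * num + num ) ) - id $]
Step 3: reduce T->F. Stack=[T] ptr=1 lookahead=+ remaining=[+ ( ( id + id * num + num ) ) - id $]
Step 4: reduce E->T. Stack=[E] ptr=1 lookahead=+ remaining=[+ ( ( id + id * num + num ) ) - id $]
Step 5: shift +. Stack=[E +] ptr=2 lookahead=( remaining=[( ( id + id * num + num ) ) - id $]
Step 6: shift (. Stack=[E + (] ptr=3 lookahead=( remaining=[( id + id * num + num ) ) - id $]
Step 7: shift (. Stack=[E + ( (] ptr=4 lookahead=id remaining=[id + id * num + num ) ) - id $]
Step 8: shift id. Stack=[E + ( ( id] ptr=5 lookahead=+ remaining=[+ id * num + num ) ) - id $]
Step 9: reduce F->id. Stack=[E + ( ( F] ptr=5 lookahead=+ remaining=[+ id * num + num ) ) - id $]
Step 10: reduce T->F. Stack=[E + ( ( T] ptr=5 lookahead=+ remaining=[+ id * num + num ) ) - id $]
Step 11: reduce E->T. Stack=[E + ( ( E] ptr=5 lookahead=+ remaining=[+ id * num + num ) ) - id $]
Step 12: shift +. Stack=[E + ( ( E +] ptr=6 lookahead=id remaining=[id * num + num ) ) - id $]
Step 13: shift id. Stack=[E + ( ( E + id] ptr=7 lookahead=* remaining=[* num + num ) ) - id $]
Step 14: reduce F->id. Stack=[E + ( ( E + F] ptr=7 lookahead=* remaining=[* num + num ) ) - id $]
Step 15: reduce T->F. Stack=[E + ( ( E + T] ptr=7 lookahead=* remaining=[* num + num ) ) - id $]
Step 16: shift *. Stack=[E + ( ( E + T *] ptr=8 lookahead=num remaining=[num + num ) ) - id $]
Step 17: shift num. Stack=[E + ( ( E + T * num] ptr=9 lookahead=+ remaining=[+ num ) ) - id $]
Step 18: reduce F->num. Stack=[E + ( ( E + T * F] ptr=9 lookahead=+ remaining=[+ num ) ) - id $]
Step 19: reduce T->T * F. Stack=[E + ( ( E + T] ptr=9 lookahead=+ remaining=[+ num ) ) - id $]
Step 20: reduce E->E + T. Stack=[E + ( ( E] ptr=9 lookahead=+ remaining=[+ num ) ) - id $]
Step 21: shift +. Stack=[E + ( ( E +] ptr=10 lookahead=num remaining=[num ) ) - id $]
Step 22: shift num. Stack=[E + ( ( E + num] ptr=11 lookahead=) remaining=[) ) - id $]
Step 23: reduce F->num. Stack=[E + ( ( E + F] ptr=11 lookahead=) remaining=[) ) - id $]
Step 24: reduce T->F. Stack=[E + ( ( E + T] ptr=11 lookahead=) remaining=[) ) - id $]
Step 25: reduce E->E + T. Stack=[E + ( ( E] ptr=11 lookahead=) remaining=[) ) - id $]
Step 26: shift ). Stack=[E + ( ( E )] ptr=12 lookahead=) remaining=[) - id $]
Step 27: reduce F->( E ). Stack=[E + ( F] ptr=12 lookahead=) remaining=[) - id $]

Answer: reduce F->( E )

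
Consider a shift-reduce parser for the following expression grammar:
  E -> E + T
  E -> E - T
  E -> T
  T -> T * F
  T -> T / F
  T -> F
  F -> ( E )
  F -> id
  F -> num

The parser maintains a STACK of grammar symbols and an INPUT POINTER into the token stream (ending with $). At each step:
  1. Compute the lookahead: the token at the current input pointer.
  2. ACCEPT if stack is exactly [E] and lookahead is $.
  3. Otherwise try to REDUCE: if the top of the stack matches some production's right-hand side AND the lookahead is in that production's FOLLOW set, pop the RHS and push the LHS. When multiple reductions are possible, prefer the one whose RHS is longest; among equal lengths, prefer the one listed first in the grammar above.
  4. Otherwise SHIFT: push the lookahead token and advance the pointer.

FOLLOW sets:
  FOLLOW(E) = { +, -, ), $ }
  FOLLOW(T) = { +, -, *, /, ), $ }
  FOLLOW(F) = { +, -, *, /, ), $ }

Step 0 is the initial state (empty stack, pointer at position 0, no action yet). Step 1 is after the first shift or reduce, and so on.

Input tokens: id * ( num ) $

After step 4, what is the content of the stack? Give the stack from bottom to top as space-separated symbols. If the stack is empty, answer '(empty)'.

Answer: T *

Derivation:
Step 1: shift id. Stack=[id] ptr=1 lookahead=* remaining=[* ( num ) $]
Step 2: reduce F->id. Stack=[F] ptr=1 lookahead=* remaining=[* ( num ) $]
Step 3: reduce T->F. Stack=[T] ptr=1 lookahead=* remaining=[* ( num ) $]
Step 4: shift *. Stack=[T *] ptr=2 lookahead=( remaining=[( num ) $]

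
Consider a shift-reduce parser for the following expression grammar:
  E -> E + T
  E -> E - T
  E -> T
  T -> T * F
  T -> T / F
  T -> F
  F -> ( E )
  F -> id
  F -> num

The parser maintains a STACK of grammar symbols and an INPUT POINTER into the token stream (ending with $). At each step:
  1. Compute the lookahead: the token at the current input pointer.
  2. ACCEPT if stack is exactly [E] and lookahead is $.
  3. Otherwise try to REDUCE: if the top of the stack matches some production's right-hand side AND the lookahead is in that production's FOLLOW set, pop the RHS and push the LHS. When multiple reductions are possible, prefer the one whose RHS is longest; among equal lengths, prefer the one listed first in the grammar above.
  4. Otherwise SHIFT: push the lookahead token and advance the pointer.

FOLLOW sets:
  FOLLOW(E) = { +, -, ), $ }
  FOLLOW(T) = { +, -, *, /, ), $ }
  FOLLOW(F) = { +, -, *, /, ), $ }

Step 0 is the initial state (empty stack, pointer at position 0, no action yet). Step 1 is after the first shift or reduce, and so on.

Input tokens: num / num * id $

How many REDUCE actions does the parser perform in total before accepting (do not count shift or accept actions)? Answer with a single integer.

Answer: 7

Derivation:
Step 1: shift num. Stack=[num] ptr=1 lookahead=/ remaining=[/ num * id $]
Step 2: reduce F->num. Stack=[F] ptr=1 lookahead=/ remaining=[/ num * id $]
Step 3: reduce T->F. Stack=[T] ptr=1 lookahead=/ remaining=[/ num * id $]
Step 4: shift /. Stack=[T /] ptr=2 lookahead=num remaining=[num * id $]
Step 5: shift num. Stack=[T / num] ptr=3 lookahead=* remaining=[* id $]
Step 6: reduce F->num. Stack=[T / F] ptr=3 lookahead=* remaining=[* id $]
Step 7: reduce T->T / F. Stack=[T] ptr=3 lookahead=* remaining=[* id $]
Step 8: shift *. Stack=[T *] ptr=4 lookahead=id remaining=[id $]
Step 9: shift id. Stack=[T * id] ptr=5 lookahead=$ remaining=[$]
Step 10: reduce F->id. Stack=[T * F] ptr=5 lookahead=$ remaining=[$]
Step 11: reduce T->T * F. Stack=[T] ptr=5 lookahead=$ remaining=[$]
Step 12: reduce E->T. Stack=[E] ptr=5 lookahead=$ remaining=[$]
Step 13: accept. Stack=[E] ptr=5 lookahead=$ remaining=[$]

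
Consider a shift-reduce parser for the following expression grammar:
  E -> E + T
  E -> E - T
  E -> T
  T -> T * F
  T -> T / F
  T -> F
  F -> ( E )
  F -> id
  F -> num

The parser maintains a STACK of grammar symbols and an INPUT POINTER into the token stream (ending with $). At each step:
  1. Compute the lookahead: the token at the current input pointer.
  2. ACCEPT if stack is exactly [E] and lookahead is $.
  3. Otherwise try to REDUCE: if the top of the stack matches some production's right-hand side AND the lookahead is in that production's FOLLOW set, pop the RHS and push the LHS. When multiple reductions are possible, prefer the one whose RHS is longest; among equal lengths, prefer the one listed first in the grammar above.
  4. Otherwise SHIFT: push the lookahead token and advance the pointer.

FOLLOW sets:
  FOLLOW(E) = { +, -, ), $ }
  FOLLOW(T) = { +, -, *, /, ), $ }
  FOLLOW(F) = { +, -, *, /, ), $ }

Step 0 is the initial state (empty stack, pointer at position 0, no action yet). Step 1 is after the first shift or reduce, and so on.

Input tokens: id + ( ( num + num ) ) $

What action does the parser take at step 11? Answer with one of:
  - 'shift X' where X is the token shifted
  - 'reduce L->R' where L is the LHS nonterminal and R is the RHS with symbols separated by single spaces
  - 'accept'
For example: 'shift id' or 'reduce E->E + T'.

Step 1: shift id. Stack=[id] ptr=1 lookahead=+ remaining=[+ ( ( num + num ) ) $]
Step 2: reduce F->id. Stack=[F] ptr=1 lookahead=+ remaining=[+ ( ( num + num ) ) $]
Step 3: reduce T->F. Stack=[T] ptr=1 lookahead=+ remaining=[+ ( ( num + num ) ) $]
Step 4: reduce E->T. Stack=[E] ptr=1 lookahead=+ remaining=[+ ( ( num + num ) ) $]
Step 5: shift +. Stack=[E +] ptr=2 lookahead=( remaining=[( ( num + num ) ) $]
Step 6: shift (. Stack=[E + (] ptr=3 lookahead=( remaining=[( num + num ) ) $]
Step 7: shift (. Stack=[E + ( (] ptr=4 lookahead=num remaining=[num + num ) ) $]
Step 8: shift num. Stack=[E + ( ( num] ptr=5 lookahead=+ remaining=[+ num ) ) $]
Step 9: reduce F->num. Stack=[E + ( ( F] ptr=5 lookahead=+ remaining=[+ num ) ) $]
Step 10: reduce T->F. Stack=[E + ( ( T] ptr=5 lookahead=+ remaining=[+ num ) ) $]
Step 11: reduce E->T. Stack=[E + ( ( E] ptr=5 lookahead=+ remaining=[+ num ) ) $]

Answer: reduce E->T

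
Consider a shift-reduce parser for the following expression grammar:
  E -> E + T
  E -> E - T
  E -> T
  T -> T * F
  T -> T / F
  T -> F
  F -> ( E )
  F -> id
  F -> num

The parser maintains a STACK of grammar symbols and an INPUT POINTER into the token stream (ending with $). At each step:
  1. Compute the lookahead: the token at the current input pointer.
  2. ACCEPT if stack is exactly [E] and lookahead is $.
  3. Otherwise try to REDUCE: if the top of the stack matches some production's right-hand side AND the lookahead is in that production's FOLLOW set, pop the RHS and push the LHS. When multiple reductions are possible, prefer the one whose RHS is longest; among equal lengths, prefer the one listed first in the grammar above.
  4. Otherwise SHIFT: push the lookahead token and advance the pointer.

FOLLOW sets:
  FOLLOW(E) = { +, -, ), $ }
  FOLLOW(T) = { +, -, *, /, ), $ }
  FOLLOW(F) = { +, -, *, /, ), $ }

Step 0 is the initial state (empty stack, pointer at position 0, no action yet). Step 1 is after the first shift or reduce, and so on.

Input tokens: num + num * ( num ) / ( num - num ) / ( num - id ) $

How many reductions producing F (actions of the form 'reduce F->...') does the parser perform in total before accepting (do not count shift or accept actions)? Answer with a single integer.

Answer: 10

Derivation:
Step 1: shift num. Stack=[num] ptr=1 lookahead=+ remaining=[+ num * ( num ) / ( num - num ) / ( num - id ) $]
Step 2: reduce F->num. Stack=[F] ptr=1 lookahead=+ remaining=[+ num * ( num ) / ( num - num ) / ( num - id ) $]
Step 3: reduce T->F. Stack=[T] ptr=1 lookahead=+ remaining=[+ num * ( num ) / ( num - num ) / ( num - id ) $]
Step 4: reduce E->T. Stack=[E] ptr=1 lookahead=+ remaining=[+ num * ( num ) / ( num - num ) / ( num - id ) $]
Step 5: shift +. Stack=[E +] ptr=2 lookahead=num remaining=[num * ( num ) / ( num - num ) / ( num - id ) $]
Step 6: shift num. Stack=[E + num] ptr=3 lookahead=* remaining=[* ( num ) / ( num - num ) / ( num - id ) $]
Step 7: reduce F->num. Stack=[E + F] ptr=3 lookahead=* remaining=[* ( num ) / ( num - num ) / ( num - id ) $]
Step 8: reduce T->F. Stack=[E + T] ptr=3 lookahead=* remaining=[* ( num ) / ( num - num ) / ( num - id ) $]
Step 9: shift *. Stack=[E + T *] ptr=4 lookahead=( remaining=[( num ) / ( num - num ) / ( num - id ) $]
Step 10: shift (. Stack=[E + T * (] ptr=5 lookahead=num remaining=[num ) / ( num - num ) / ( num - id ) $]
Step 11: shift num. Stack=[E + T * ( num] ptr=6 lookahead=) remaining=[) / ( num - num ) / ( num - id ) $]
Step 12: reduce F->num. Stack=[E + T * ( F] ptr=6 lookahead=) remaining=[) / ( num - num ) / ( num - id ) $]
Step 13: reduce T->F. Stack=[E + T * ( T] ptr=6 lookahead=) remaining=[) / ( num - num ) / ( num - id ) $]
Step 14: reduce E->T. Stack=[E + T * ( E] ptr=6 lookahead=) remaining=[) / ( num - num ) / ( num - id ) $]
Step 15: shift ). Stack=[E + T * ( E )] ptr=7 lookahead=/ remaining=[/ ( num - num ) / ( num - id ) $]
Step 16: reduce F->( E ). Stack=[E + T * F] ptr=7 lookahead=/ remaining=[/ ( num - num ) / ( num - id ) $]
Step 17: reduce T->T * F. Stack=[E + T] ptr=7 lookahead=/ remaining=[/ ( num - num ) / ( num - id ) $]
Step 18: shift /. Stack=[E + T /] ptr=8 lookahead=( remaining=[( num - num ) / ( num - id ) $]
Step 19: shift (. Stack=[E + T / (] ptr=9 lookahead=num remaining=[num - num ) / ( num - id ) $]
Step 20: shift num. Stack=[E + T / ( num] ptr=10 lookahead=- remaining=[- num ) / ( num - id ) $]
Step 21: reduce F->num. Stack=[E + T / ( F] ptr=10 lookahead=- remaining=[- num ) / ( num - id ) $]
Step 22: reduce T->F. Stack=[E + T / ( T] ptr=10 lookahead=- remaining=[- num ) / ( num - id ) $]
Step 23: reduce E->T. Stack=[E + T / ( E] ptr=10 lookahead=- remaining=[- num ) / ( num - id ) $]
Step 24: shift -. Stack=[E + T / ( E -] ptr=11 lookahead=num remaining=[num ) / ( num - id ) $]
Step 25: shift num. Stack=[E + T / ( E - num] ptr=12 lookahead=) remaining=[) / ( num - id ) $]
Step 26: reduce F->num. Stack=[E + T / ( E - F] ptr=12 lookahead=) remaining=[) / ( num - id ) $]
Step 27: reduce T->F. Stack=[E + T / ( E - T] ptr=12 lookahead=) remaining=[) / ( num - id ) $]
Step 28: reduce E->E - T. Stack=[E + T / ( E] ptr=12 lookahead=) remaining=[) / ( num - id ) $]
Step 29: shift ). Stack=[E + T / ( E )] ptr=13 lookahead=/ remaining=[/ ( num - id ) $]
Step 30: reduce F->( E ). Stack=[E + T / F] ptr=13 lookahead=/ remaining=[/ ( num - id ) $]
Step 31: reduce T->T / F. Stack=[E + T] ptr=13 lookahead=/ remaining=[/ ( num - id ) $]
Step 32: shift /. Stack=[E + T /] ptr=14 lookahead=( remaining=[( num - id ) $]
Step 33: shift (. Stack=[E + T / (] ptr=15 lookahead=num remaining=[num - id ) $]
Step 34: shift num. Stack=[E + T / ( num] ptr=16 lookahead=- remaining=[- id ) $]
Step 35: reduce F->num. Stack=[E + T / ( F] ptr=16 lookahead=- remaining=[- id ) $]
Step 36: reduce T->F. Stack=[E + T / ( T] ptr=16 lookahead=- remaining=[- id ) $]
Step 37: reduce E->T. Stack=[E + T / ( E] ptr=16 lookahead=- remaining=[- id ) $]
Step 38: shift -. Stack=[E + T / ( E -] ptr=17 lookahead=id remaining=[id ) $]
Step 39: shift id. Stack=[E + T / ( E - id] ptr=18 lookahead=) remaining=[) $]
Step 40: reduce F->id. Stack=[E + T / ( E - F] ptr=18 lookahead=) remaining=[) $]
Step 41: reduce T->F. Stack=[E + T / ( E - T] ptr=18 lookahead=) remaining=[) $]
Step 42: reduce E->E - T. Stack=[E + T / ( E] ptr=18 lookahead=) remaining=[) $]
Step 43: shift ). Stack=[E + T / ( E )] ptr=19 lookahead=$ remaining=[$]
Step 44: reduce F->( E ). Stack=[E + T / F] ptr=19 lookahead=$ remaining=[$]
Step 45: reduce T->T / F. Stack=[E + T] ptr=19 lookahead=$ remaining=[$]
Step 46: reduce E->E + T. Stack=[E] ptr=19 lookahead=$ remaining=[$]
Step 47: accept. Stack=[E] ptr=19 lookahead=$ remaining=[$]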